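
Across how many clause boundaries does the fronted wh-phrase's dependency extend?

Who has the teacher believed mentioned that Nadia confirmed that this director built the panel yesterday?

"who" is extracted from the subject of "mentioned".
Boundaries crossed, outermost first: [Ø] — 1 in total.

1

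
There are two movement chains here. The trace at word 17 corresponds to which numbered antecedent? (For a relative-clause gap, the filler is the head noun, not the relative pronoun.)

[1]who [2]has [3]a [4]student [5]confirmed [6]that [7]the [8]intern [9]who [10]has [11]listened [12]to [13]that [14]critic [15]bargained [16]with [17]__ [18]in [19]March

The marked gap is the object of the preposition "with" of "bargained".
Its filler is the fronted wh-phrase "who", at word 1.
(The other dependency links word 8 to a gap after word 9.)

1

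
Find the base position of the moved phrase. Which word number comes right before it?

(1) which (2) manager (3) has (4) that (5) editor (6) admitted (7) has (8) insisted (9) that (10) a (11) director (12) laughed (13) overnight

The displaced element is "which manager" (word 2).
It is linked across 1 clause boundary (Ø).
It functions as the subject of "insisted", so the gap sits immediately after word 6 ("admitted").
Base order: That editor has admitted which manager has insisted that a director laughed overnight.

6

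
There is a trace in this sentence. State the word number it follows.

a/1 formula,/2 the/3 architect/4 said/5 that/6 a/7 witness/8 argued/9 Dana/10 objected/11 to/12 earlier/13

12

The displaced element is "a formula" (word 2).
It is linked across 2 clause boundaries (that → Ø).
It functions as the object of the preposition "to" of "objected", so the gap sits immediately after word 12 ("to").
Base order: The architect said that a witness argued Dana objected to a formula earlier.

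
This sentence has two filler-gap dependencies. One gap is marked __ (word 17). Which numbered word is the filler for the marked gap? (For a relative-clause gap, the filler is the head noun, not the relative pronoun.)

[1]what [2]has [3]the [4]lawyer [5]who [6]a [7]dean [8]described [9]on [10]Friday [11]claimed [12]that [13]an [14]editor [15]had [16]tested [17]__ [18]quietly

The marked gap is the direct object of "tested".
Its filler is the fronted wh-phrase "what", at word 1.
(The other dependency links word 4 to a gap after word 8.)

1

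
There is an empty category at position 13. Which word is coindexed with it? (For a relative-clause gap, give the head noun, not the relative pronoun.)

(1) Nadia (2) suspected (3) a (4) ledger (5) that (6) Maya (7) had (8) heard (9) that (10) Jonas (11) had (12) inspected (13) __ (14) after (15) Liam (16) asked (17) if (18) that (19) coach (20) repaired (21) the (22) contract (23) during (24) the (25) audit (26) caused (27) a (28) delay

4

The gap at 13 is the object of "inspected", inside a relative clause.
The relative pronoun is "that" (word 5); it is bound by the head noun immediately before it.
Its filler is the head noun "ledger", at word 4.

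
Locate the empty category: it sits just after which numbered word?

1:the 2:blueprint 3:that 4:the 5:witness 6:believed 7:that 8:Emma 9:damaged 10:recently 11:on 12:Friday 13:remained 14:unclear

The displaced element is "the blueprint" (word 2).
It is linked across 1 clause boundary (that).
It functions as the direct object of "damaged", so the gap sits immediately after word 9 ("damaged").
Base order: The witness believed that Emma damaged the blueprint recently on Friday.

9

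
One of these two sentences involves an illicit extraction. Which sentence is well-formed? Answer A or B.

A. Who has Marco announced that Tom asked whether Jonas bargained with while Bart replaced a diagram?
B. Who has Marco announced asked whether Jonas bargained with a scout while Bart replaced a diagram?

In A, the wh-phrase is extracted from inside a wh-island (introduced by "whether"), which blocks movement.
In B, the extraction path crosses only that-complement boundaries, which are transparent.
So B is grammatical.

B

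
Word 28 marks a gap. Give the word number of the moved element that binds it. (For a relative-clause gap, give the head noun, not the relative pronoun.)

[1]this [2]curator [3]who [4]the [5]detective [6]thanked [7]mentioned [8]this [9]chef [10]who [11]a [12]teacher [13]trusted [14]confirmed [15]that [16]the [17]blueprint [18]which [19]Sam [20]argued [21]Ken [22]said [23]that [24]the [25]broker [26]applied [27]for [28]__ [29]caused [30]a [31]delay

The gap at 28 is the prepositional object of "applied", inside a relative clause.
The relative pronoun is "which" (word 18); it is bound by the head noun immediately before it.
Its filler is the head noun "blueprint", at word 17.

17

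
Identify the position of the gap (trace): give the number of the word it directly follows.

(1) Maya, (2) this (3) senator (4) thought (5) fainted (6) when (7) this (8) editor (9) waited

4

The displaced element is "Maya" (word 1).
It is linked across 1 clause boundary (Ø).
It functions as the subject of "fainted", so the gap sits immediately after word 4 ("thought").
Base order: This senator thought Maya fainted when this editor waited.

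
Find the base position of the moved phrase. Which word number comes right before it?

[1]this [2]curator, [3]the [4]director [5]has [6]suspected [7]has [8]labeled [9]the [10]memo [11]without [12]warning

The displaced element is "this curator" (word 2).
It is linked across 1 clause boundary (Ø).
It functions as the subject of "labeled", so the gap sits immediately after word 6 ("suspected").
Base order: The director has suspected that this curator has labeled the memo without warning.

6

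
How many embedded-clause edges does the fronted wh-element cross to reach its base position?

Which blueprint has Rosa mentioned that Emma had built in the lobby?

1

"which blueprint" is extracted from the object of "built".
Boundaries crossed, outermost first: [that] — 1 in total.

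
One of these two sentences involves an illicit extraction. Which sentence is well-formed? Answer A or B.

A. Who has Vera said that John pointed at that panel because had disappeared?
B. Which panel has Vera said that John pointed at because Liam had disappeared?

In A, the wh-phrase is extracted from inside an adjunct island (introduced by "because"), which blocks movement.
In B, the extraction path crosses only that-complement boundaries, which are transparent.
So B is grammatical.

B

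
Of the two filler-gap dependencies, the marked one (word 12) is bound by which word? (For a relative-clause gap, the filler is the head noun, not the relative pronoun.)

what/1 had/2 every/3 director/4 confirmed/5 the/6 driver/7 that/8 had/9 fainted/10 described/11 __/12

The marked gap is the direct object of "described".
Its filler is the fronted wh-phrase "what", at word 1.
(The other dependency links word 7 to a gap after word 8.)

1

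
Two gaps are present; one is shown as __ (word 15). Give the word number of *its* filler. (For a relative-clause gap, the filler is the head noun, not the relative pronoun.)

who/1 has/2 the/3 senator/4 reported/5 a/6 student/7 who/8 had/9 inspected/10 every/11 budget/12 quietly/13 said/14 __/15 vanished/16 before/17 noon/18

The marked gap is the subject of "vanished".
Its filler is the fronted wh-phrase "who", at word 1.
(The other dependency links word 7 to a gap after word 8.)

1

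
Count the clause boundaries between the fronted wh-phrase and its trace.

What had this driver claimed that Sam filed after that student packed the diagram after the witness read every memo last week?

"what" is extracted from the object of "filed".
Boundaries crossed, outermost first: [that] — 1 in total.

1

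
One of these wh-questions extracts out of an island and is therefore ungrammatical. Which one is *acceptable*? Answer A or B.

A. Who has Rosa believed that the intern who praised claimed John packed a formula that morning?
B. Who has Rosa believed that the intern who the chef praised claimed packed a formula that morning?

B

In A, the wh-phrase is extracted from inside a complex-NP island (relative clause) (introduced by "who"), which blocks movement.
In B, the extraction path crosses only that-complement boundaries, which are transparent.
So B is grammatical.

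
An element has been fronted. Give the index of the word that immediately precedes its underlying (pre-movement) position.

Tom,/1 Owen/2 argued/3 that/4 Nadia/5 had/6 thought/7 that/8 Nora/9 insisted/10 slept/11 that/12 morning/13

10

The displaced element is "Tom" (word 1).
It is linked across 3 clause boundaries (that → that → Ø).
It functions as the subject of "slept", so the gap sits immediately after word 10 ("insisted").
Base order: Owen argued that Nadia had thought that Nora insisted that Tom slept that morning.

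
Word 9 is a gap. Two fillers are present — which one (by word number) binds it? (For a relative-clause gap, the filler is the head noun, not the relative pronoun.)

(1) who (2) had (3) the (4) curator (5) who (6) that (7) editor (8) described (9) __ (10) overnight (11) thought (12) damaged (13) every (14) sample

4

The marked gap is inside the relative clause, the direct object of "described".
Its filler is the head noun "curator" (via "who"), at word 4.
(The other dependency links word 1 to a gap after word 11.)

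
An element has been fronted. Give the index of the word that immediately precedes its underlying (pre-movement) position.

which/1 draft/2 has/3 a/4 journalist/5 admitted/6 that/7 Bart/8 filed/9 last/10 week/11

9

The displaced element is "which draft" (word 2).
It is linked across 1 clause boundary (that).
It functions as the direct object of "filed", so the gap sits immediately after word 9 ("filed").
Base order: A journalist has admitted that Bart filed which draft last week.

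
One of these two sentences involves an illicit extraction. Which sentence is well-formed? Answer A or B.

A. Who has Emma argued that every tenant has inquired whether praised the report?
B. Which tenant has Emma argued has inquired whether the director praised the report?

In A, the wh-phrase is extracted from inside a wh-island (introduced by "whether"), which blocks movement.
In B, the extraction path crosses only that-complement boundaries, which are transparent.
So B is grammatical.

B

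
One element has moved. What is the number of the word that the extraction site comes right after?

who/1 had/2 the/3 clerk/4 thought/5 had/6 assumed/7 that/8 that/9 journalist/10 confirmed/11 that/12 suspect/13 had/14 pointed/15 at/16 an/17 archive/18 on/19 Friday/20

5

The displaced element is "who" (word 1).
It is linked across 1 clause boundary (Ø).
It functions as the subject of "assumed", so the gap sits immediately after word 5 ("thought").
Base order: The clerk had thought that who had assumed that that journalist confirmed that suspect had pointed at an archive on Friday.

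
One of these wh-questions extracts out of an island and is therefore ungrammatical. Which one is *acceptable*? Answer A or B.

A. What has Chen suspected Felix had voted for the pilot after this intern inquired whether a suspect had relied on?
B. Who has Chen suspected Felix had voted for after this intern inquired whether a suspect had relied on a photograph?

B

In A, the wh-phrase is extracted from inside an adjunct island (introduced by "after"), which blocks movement.
In B, the extraction path crosses only that-complement boundaries, which are transparent.
So B is grammatical.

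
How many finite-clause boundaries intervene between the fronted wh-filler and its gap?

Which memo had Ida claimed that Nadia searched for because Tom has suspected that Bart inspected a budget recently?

1

"which memo" is extracted from the PP object of "searched".
Boundaries crossed, outermost first: [that] — 1 in total.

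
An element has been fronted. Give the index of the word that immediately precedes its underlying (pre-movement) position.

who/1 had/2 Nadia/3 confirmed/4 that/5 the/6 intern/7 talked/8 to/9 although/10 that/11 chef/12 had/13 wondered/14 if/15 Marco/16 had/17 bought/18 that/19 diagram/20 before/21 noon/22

The displaced element is "who" (word 1).
It is linked across 1 clause boundary (that).
It functions as the object of the preposition "to" of "talked", so the gap sits immediately after word 9 ("to").
Base order: Nadia had confirmed that the intern talked to who although that chef had wondered if Marco had bought that diagram before noon.

9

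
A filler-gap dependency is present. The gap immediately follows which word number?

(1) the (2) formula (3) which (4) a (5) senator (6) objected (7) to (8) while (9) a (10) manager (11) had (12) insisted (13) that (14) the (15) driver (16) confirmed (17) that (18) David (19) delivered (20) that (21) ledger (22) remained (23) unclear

The displaced element is "the formula" (word 2).
It functions as the object of the preposition "to" of "objected", so the gap sits immediately after word 7 ("to").
Base order: A senator objected to the formula while a manager had insisted that the driver confirmed that David delivered that ledger.

7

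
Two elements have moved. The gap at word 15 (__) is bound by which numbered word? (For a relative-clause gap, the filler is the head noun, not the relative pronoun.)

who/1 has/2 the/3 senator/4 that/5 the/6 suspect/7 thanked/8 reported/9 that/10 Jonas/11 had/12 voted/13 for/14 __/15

1

The marked gap is the object of the preposition "for" of "voted".
Its filler is the fronted wh-phrase "who", at word 1.
(The other dependency links word 4 to a gap after word 8.)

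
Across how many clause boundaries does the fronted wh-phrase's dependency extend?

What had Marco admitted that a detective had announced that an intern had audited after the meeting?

"what" is extracted from the object of "audited".
Boundaries crossed, outermost first: [that], [that] — 2 in total.

2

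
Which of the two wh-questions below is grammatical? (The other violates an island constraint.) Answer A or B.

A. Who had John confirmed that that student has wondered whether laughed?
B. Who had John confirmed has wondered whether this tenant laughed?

B

In A, the wh-phrase is extracted from inside a wh-island (introduced by "whether"), which blocks movement.
In B, the extraction path crosses only that-complement boundaries, which are transparent.
So B is grammatical.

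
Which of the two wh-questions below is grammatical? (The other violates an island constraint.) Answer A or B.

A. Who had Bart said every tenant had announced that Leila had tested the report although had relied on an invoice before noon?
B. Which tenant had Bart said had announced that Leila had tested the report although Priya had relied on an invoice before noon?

B

In A, the wh-phrase is extracted from inside an adjunct island (introduced by "although"), which blocks movement.
In B, the extraction path crosses only that-complement boundaries, which are transparent.
So B is grammatical.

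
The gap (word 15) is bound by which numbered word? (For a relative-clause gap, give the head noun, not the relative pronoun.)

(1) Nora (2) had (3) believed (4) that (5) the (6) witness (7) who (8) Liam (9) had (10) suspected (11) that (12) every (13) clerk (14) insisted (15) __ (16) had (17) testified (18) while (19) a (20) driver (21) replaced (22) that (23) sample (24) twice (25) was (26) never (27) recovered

6

The gap at 15 is the subject of "testified", inside a relative clause.
The relative pronoun is "who" (word 7); it is bound by the head noun immediately before it.
Its filler is the head noun "witness", at word 6.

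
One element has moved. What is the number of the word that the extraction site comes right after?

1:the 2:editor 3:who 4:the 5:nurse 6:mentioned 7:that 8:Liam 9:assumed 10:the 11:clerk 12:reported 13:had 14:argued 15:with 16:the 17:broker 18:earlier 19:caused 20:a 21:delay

The displaced element is "the editor" (word 2).
It is linked across 3 clause boundaries (that → Ø → Ø).
It functions as the subject of "argued", so the gap sits immediately after word 12 ("reported").
Base order: The nurse mentioned that Liam assumed the clerk reported that the editor had argued with the broker earlier.

12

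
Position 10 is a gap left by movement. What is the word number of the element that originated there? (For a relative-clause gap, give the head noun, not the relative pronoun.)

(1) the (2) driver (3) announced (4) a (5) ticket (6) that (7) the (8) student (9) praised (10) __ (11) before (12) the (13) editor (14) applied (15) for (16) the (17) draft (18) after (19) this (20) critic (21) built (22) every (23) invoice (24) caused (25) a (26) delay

5

The gap at 10 is the object of "praised", inside a relative clause.
The relative pronoun is "that" (word 6); it is bound by the head noun immediately before it.
Its filler is the head noun "ticket", at word 5.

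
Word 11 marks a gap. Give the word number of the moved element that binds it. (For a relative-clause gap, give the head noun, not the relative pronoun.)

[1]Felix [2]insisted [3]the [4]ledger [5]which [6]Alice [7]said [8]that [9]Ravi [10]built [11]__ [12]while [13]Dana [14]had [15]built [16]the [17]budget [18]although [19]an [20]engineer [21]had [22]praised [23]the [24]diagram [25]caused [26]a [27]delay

4

The gap at 11 is the object of "built", inside a relative clause.
The relative pronoun is "which" (word 5); it is bound by the head noun immediately before it.
Its filler is the head noun "ledger", at word 4.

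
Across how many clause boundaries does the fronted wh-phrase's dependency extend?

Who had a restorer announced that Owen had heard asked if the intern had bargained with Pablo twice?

2

"who" is extracted from the subject of "asked".
Boundaries crossed, outermost first: [that], [Ø] — 2 in total.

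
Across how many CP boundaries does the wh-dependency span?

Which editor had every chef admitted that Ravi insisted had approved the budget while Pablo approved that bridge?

"which editor" is extracted from the subject of "approved".
Boundaries crossed, outermost first: [that], [Ø] — 2 in total.

2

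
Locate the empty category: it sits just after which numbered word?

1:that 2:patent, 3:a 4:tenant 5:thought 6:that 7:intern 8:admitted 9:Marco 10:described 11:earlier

The displaced element is "that patent" (word 2).
It is linked across 2 clause boundaries (Ø → Ø).
It functions as the direct object of "described", so the gap sits immediately after word 10 ("described").
Base order: A tenant thought that intern admitted Marco described that patent earlier.

10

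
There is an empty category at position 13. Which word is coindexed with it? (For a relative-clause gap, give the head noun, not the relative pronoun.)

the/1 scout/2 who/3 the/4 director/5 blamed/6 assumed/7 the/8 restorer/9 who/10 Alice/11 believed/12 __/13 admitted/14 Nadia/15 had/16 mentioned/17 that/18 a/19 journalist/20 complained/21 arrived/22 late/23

9

The gap at 13 is the subject of "admitted", inside a relative clause.
The relative pronoun is "who" (word 10); it is bound by the head noun immediately before it.
Its filler is the head noun "restorer", at word 9.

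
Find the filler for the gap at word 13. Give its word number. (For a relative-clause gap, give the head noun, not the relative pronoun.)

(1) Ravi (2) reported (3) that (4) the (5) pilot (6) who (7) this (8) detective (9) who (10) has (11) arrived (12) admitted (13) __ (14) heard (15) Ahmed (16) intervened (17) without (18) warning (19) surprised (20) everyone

5

The gap at 13 is the subject of "heard", inside a relative clause.
The relative pronoun is "who" (word 6); it is bound by the head noun immediately before it.
Its filler is the head noun "pilot", at word 5.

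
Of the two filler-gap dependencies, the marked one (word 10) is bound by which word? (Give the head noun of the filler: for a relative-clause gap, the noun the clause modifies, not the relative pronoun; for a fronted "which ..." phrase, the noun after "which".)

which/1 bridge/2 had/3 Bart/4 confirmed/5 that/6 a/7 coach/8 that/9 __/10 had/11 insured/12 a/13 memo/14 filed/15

The marked gap is inside the relative clause, the subject of "insured".
Its filler is the head noun "coach" (via "that"), at word 8.
(The other dependency links word 2 to a gap after word 15.)

8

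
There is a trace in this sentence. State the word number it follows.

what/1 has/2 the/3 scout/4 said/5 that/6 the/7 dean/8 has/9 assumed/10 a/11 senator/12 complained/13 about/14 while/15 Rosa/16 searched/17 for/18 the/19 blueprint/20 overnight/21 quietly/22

The displaced element is "what" (word 1).
It is linked across 2 clause boundaries (that → Ø).
It functions as the object of the preposition "about" of "complained", so the gap sits immediately after word 14 ("about").
Base order: The scout has said that the dean has assumed a senator complained about what while Rosa searched for the blueprint overnight quietly.

14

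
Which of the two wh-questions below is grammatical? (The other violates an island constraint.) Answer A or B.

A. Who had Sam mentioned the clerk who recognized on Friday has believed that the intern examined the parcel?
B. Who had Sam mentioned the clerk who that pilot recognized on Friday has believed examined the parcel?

In A, the wh-phrase is extracted from inside a complex-NP island (relative clause) (introduced by "who"), which blocks movement.
In B, the extraction path crosses only that-complement boundaries, which are transparent.
So B is grammatical.

B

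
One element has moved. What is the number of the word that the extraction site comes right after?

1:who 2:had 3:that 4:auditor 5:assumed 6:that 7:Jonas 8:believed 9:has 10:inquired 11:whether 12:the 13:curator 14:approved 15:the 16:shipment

The displaced element is "who" (word 1).
It is linked across 2 clause boundaries (that → Ø).
It functions as the subject of "inquired", so the gap sits immediately after word 8 ("believed").
Base order: That auditor had assumed that Jonas believed that who has inquired whether the curator approved the shipment.

8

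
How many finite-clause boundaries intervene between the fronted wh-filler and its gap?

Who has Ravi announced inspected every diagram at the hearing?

1

"who" is extracted from the subject of "inspected".
Boundaries crossed, outermost first: [Ø] — 1 in total.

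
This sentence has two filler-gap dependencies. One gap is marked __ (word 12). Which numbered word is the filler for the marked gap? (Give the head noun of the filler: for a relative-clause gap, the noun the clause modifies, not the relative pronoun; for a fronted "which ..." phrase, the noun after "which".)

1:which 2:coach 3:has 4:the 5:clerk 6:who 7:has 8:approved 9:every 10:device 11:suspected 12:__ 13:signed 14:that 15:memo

2

The marked gap is the subject of "signed".
Its filler is the fronted wh-phrase "which coach", at word 2.
(The other dependency links word 5 to a gap after word 6.)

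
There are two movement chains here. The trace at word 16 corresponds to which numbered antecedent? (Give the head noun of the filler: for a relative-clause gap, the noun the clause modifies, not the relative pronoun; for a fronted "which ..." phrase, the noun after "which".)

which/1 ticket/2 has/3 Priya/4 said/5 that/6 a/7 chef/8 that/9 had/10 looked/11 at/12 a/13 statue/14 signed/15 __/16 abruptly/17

2

The marked gap is the direct object of "signed".
Its filler is the fronted wh-phrase "which ticket", at word 2.
(The other dependency links word 8 to a gap after word 9.)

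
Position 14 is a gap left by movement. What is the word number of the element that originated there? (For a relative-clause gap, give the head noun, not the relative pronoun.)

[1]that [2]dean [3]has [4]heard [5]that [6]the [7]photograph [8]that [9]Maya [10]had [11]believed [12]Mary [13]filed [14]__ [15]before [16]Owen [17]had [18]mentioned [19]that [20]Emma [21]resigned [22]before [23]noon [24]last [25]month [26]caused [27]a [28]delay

The gap at 14 is the object of "filed", inside a relative clause.
The relative pronoun is "that" (word 8); it is bound by the head noun immediately before it.
Its filler is the head noun "photograph", at word 7.

7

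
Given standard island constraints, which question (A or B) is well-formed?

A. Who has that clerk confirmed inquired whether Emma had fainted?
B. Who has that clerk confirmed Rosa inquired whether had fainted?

In B, the wh-phrase is extracted from inside a wh-island (introduced by "whether"), which blocks movement.
In A, the extraction path crosses only that-complement boundaries, which are transparent.
So A is grammatical.

A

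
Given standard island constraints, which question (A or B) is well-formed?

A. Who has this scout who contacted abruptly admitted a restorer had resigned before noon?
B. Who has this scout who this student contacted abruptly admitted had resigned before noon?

In A, the wh-phrase is extracted from inside a complex-NP island (relative clause) (introduced by "who"), which blocks movement.
In B, the extraction path crosses only that-complement boundaries, which are transparent.
So B is grammatical.

B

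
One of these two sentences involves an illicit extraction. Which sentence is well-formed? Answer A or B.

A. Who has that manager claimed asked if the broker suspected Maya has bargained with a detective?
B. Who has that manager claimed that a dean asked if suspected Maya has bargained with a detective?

A

In B, the wh-phrase is extracted from inside a wh-island (introduced by "if"), which blocks movement.
In A, the extraction path crosses only that-complement boundaries, which are transparent.
So A is grammatical.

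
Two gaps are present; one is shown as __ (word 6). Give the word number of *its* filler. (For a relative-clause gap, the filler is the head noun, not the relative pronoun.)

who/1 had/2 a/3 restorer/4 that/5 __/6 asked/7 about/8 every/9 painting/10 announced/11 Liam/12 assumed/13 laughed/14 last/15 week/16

The marked gap is inside the relative clause, the subject of "asked".
Its filler is the head noun "restorer" (via "that"), at word 4.
(The other dependency links word 1 to a gap after word 13.)

4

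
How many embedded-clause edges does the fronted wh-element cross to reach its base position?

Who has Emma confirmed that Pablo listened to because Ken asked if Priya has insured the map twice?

"who" is extracted from the PP object of "listened".
Boundaries crossed, outermost first: [that] — 1 in total.

1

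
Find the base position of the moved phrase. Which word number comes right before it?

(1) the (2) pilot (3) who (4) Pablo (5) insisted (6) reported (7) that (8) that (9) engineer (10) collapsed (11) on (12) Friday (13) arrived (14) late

5

The displaced element is "the pilot" (word 2).
It is linked across 1 clause boundary (Ø).
It functions as the subject of "reported", so the gap sits immediately after word 5 ("insisted").
Base order: Pablo insisted that the pilot reported that that engineer collapsed on Friday.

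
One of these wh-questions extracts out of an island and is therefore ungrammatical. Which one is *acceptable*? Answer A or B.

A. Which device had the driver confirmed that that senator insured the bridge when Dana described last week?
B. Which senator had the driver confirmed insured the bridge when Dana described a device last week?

B

In A, the wh-phrase is extracted from inside an adjunct island (introduced by "when"), which blocks movement.
In B, the extraction path crosses only that-complement boundaries, which are transparent.
So B is grammatical.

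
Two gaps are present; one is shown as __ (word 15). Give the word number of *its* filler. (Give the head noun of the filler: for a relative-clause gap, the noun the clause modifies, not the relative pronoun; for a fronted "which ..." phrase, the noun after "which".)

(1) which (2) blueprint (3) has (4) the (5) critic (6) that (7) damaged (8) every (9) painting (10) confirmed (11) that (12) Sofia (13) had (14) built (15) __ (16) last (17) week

The marked gap is the direct object of "built".
Its filler is the fronted wh-phrase "which blueprint", at word 2.
(The other dependency links word 5 to a gap after word 6.)

2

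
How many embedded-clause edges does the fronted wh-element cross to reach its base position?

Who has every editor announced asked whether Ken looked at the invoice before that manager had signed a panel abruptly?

1

"who" is extracted from the subject of "asked".
Boundaries crossed, outermost first: [Ø] — 1 in total.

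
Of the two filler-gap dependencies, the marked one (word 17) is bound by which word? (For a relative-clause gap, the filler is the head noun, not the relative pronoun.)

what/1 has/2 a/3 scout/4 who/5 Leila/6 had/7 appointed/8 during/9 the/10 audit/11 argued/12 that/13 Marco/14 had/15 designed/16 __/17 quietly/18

The marked gap is the direct object of "designed".
Its filler is the fronted wh-phrase "what", at word 1.
(The other dependency links word 4 to a gap after word 8.)

1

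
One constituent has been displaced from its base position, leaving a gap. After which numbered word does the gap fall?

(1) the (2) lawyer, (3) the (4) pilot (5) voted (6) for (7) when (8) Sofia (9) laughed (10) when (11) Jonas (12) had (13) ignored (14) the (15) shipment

6

The displaced element is "the lawyer" (word 2).
It functions as the object of the preposition "for" of "voted", so the gap sits immediately after word 6 ("for").
Base order: The pilot voted for the lawyer when Sofia laughed when Jonas had ignored the shipment.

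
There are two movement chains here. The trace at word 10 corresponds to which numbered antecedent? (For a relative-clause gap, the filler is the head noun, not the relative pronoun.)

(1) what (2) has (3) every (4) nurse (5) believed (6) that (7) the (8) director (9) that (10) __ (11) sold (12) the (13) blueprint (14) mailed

8

The marked gap is inside the relative clause, the subject of "sold".
Its filler is the head noun "director" (via "that"), at word 8.
(The other dependency links word 1 to a gap after word 14.)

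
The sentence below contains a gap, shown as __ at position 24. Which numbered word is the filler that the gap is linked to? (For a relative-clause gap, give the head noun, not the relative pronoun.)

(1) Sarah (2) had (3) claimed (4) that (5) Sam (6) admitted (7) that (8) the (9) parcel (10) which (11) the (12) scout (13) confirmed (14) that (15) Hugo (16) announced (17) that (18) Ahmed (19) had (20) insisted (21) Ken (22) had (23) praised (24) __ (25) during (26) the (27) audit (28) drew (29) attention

9

The gap at 24 is the object of "praised", inside a relative clause.
The relative pronoun is "which" (word 10); it is bound by the head noun immediately before it.
Its filler is the head noun "parcel", at word 9.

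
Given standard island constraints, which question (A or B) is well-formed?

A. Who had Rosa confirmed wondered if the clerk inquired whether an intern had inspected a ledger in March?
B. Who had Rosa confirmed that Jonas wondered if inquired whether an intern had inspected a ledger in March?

A

In B, the wh-phrase is extracted from inside a wh-island (introduced by "if"), which blocks movement.
In A, the extraction path crosses only that-complement boundaries, which are transparent.
So A is grammatical.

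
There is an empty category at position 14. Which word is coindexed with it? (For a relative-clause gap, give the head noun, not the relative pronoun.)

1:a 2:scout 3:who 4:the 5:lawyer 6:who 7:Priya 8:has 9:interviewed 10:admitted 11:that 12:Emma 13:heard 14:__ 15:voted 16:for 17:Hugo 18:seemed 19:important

The gap at 14 is the subject of "voted", inside a relative clause.
The relative pronoun is "who" (word 3); it is bound by the head noun immediately before it.
Its filler is the head noun "scout", at word 2.

2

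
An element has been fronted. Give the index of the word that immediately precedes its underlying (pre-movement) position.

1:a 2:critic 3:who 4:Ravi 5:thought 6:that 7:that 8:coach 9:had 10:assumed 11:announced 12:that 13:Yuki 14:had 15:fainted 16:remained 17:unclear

The displaced element is "a critic" (word 2).
It is linked across 2 clause boundaries (that → Ø).
It functions as the subject of "announced", so the gap sits immediately after word 10 ("assumed").
Base order: Ravi thought that that coach had assumed that a critic announced that Yuki had fainted.

10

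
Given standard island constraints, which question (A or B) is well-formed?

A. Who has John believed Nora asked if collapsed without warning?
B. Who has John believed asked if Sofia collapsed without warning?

In A, the wh-phrase is extracted from inside a wh-island (introduced by "if"), which blocks movement.
In B, the extraction path crosses only that-complement boundaries, which are transparent.
So B is grammatical.

B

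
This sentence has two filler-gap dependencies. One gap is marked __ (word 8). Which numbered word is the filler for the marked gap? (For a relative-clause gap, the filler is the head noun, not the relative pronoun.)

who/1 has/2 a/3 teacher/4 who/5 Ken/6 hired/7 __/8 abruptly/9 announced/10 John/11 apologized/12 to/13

4

The marked gap is inside the relative clause, the direct object of "hired".
Its filler is the head noun "teacher" (via "who"), at word 4.
(The other dependency links word 1 to a gap after word 13.)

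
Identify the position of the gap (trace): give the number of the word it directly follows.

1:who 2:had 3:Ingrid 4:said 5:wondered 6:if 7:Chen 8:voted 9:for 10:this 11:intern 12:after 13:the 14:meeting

The displaced element is "who" (word 1).
It is linked across 1 clause boundary (Ø).
It functions as the subject of "wondered", so the gap sits immediately after word 4 ("said").
Base order: Ingrid had said that who wondered if Chen voted for this intern after the meeting.

4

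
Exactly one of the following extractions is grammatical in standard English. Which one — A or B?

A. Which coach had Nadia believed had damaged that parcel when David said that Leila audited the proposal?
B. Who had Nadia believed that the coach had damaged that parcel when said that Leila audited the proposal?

In B, the wh-phrase is extracted from inside an adjunct island (introduced by "when"), which blocks movement.
In A, the extraction path crosses only that-complement boundaries, which are transparent.
So A is grammatical.

A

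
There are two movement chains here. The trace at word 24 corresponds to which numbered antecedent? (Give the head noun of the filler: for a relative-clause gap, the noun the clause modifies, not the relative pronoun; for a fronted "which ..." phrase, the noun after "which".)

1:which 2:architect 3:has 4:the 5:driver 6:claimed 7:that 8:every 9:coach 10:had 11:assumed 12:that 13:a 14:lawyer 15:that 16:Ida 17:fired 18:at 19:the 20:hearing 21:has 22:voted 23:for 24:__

The marked gap is the object of the preposition "for" of "voted".
Its filler is the fronted wh-phrase "which architect", at word 2.
(The other dependency links word 14 to a gap after word 17.)

2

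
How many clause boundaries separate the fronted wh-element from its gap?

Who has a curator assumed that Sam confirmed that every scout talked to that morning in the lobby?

2

"who" is extracted from the PP object of "talked".
Boundaries crossed, outermost first: [that], [that] — 2 in total.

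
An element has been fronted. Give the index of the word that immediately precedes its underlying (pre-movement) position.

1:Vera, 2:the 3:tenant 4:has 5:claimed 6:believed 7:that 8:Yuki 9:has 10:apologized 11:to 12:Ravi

5

The displaced element is "Vera" (word 1).
It is linked across 1 clause boundary (Ø).
It functions as the subject of "believed", so the gap sits immediately after word 5 ("claimed").
Base order: The tenant has claimed that Vera believed that Yuki has apologized to Ravi.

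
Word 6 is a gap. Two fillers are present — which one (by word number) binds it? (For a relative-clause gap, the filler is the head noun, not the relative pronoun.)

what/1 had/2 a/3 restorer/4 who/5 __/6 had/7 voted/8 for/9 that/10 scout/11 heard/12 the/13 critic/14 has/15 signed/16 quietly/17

The marked gap is inside the relative clause, the subject of "voted".
Its filler is the head noun "restorer" (via "who"), at word 4.
(The other dependency links word 1 to a gap after word 16.)

4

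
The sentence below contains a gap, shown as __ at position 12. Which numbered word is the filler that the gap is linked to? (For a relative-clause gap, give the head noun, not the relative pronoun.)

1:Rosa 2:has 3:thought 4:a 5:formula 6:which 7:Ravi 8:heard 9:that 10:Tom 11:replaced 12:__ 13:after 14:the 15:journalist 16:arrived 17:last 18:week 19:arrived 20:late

The gap at 12 is the object of "replaced", inside a relative clause.
The relative pronoun is "which" (word 6); it is bound by the head noun immediately before it.
Its filler is the head noun "formula", at word 5.

5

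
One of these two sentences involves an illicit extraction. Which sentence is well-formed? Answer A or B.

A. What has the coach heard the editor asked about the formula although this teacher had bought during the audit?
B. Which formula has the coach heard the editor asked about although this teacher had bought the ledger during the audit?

In A, the wh-phrase is extracted from inside an adjunct island (introduced by "although"), which blocks movement.
In B, the extraction path crosses only that-complement boundaries, which are transparent.
So B is grammatical.

B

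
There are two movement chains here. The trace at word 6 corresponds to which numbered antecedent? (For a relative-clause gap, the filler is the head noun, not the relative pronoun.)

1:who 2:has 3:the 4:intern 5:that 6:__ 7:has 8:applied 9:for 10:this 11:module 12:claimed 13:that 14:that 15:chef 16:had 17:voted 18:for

4

The marked gap is inside the relative clause, the subject of "applied".
Its filler is the head noun "intern" (via "that"), at word 4.
(The other dependency links word 1 to a gap after word 18.)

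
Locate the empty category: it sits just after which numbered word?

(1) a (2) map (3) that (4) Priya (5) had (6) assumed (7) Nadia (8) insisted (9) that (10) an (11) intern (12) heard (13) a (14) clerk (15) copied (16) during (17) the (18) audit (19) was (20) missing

15

The displaced element is "a map" (word 2).
It is linked across 3 clause boundaries (Ø → that → Ø).
It functions as the direct object of "copied", so the gap sits immediately after word 15 ("copied").
Base order: Priya had assumed Nadia insisted that an intern heard a clerk copied a map during the audit.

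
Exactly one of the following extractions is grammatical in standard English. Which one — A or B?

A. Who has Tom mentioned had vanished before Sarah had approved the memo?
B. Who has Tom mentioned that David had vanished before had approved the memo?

In B, the wh-phrase is extracted from inside an adjunct island (introduced by "before"), which blocks movement.
In A, the extraction path crosses only that-complement boundaries, which are transparent.
So A is grammatical.

A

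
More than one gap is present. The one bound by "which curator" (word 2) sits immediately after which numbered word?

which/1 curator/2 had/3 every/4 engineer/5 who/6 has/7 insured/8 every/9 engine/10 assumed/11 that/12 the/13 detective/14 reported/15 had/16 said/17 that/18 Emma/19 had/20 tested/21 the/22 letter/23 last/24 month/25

The displaced element is "which curator" (word 2).
It is linked across 2 clause boundaries (that → Ø).
It functions as the subject of "said", so the gap sits immediately after word 15 ("reported").
Base order: Every engineer who has insured every engine had assumed that the detective reported which curator had said that Emma had tested the letter last month.

15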